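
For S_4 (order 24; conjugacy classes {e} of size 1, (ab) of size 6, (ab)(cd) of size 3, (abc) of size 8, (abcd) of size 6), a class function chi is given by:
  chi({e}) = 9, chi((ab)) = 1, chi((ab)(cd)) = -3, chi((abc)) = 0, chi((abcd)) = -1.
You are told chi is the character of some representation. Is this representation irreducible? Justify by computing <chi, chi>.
Not irreducible (reducible): <chi, chi> = 5 > 1.

Derivation: <chi, chi> = (1/|G|) sum_C |C| * |chi(C)|^2 = (1/24)[1*|9|^2 + 6*|1|^2 + 3*|-3|^2 + 8*|0|^2 + 6*|-1|^2]
  = (1/24)[(81) + (6) + (27) + (0) + (6)] = 120/24 = 5.
A character is irreducible iff <chi, chi> = 1, so this representation is reducible.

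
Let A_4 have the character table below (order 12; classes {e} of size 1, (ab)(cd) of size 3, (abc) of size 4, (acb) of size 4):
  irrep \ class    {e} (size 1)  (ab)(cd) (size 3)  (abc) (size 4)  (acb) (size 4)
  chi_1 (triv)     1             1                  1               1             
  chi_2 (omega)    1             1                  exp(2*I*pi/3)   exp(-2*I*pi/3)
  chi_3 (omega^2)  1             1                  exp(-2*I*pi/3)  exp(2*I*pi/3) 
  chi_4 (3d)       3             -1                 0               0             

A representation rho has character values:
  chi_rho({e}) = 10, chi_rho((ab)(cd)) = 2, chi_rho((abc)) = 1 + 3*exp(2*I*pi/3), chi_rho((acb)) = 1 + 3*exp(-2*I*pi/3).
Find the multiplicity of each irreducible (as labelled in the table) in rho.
Multiplicities: chi_1: 1, chi_2: 3, chi_3: 0, chi_4: 2.

Argument: Use <chi_rho, chi> = (1/|G|) sum_C |C| * chi_rho(C) * conj(chi(C)) with |G| = 12 for each irreducible chi in the table:
  <chi_rho, chi_1> = (1/12)[1*(10)*conj(1) + 3*(2)*conj(1) + 4*(1 + 3*exp(2*I*pi/3))*conj(1) + 4*(1 + 3*exp(-2*I*pi/3))*conj(1)]
      = (1/12)[(10) + (6) + (4 + 12*exp(2*I*pi/3)) + (4 + 12*exp(-2*I*pi/3))] = 12/12 = 1
  <chi_rho, chi_2> = (1/12)[1*(10)*conj(1) + 3*(2)*conj(1) + 4*(1 + 3*exp(2*I*pi/3))*conj(exp(2*I*pi/3)) + 4*(1 + 3*exp(-2*I*pi/3))*conj(exp(-2*I*pi/3))]
      = (1/12)[(10) + (6) + (12 + 4*exp(-2*I*pi/3)) + (12 + 4*exp(2*I*pi/3))] = 36/12 = 3
  <chi_rho, chi_3> = (1/12)[1*(10)*conj(1) + 3*(2)*conj(1) + 4*(1 + 3*exp(2*I*pi/3))*conj(exp(-2*I*pi/3)) + 4*(1 + 3*exp(-2*I*pi/3))*conj(exp(2*I*pi/3))]
      = (1/12)[(10) + (6) + (12*exp(-2*I*pi/3) + 4*exp(2*I*pi/3)) + (4*exp(-2*I*pi/3) + 12*exp(2*I*pi/3))] = 0/12 = 0
  <chi_rho, chi_4> = (1/12)[1*(10)*conj(3) + 3*(2)*conj(-1) + 4*(1 + 3*exp(2*I*pi/3))*conj(0) + 4*(1 + 3*exp(-2*I*pi/3))*conj(0)]
      = (1/12)[(30) + (-6) + (0) + (0)] = 24/12 = 2
(Exp terms are combined using exp(i*s)*conj(exp(i*t)) = exp(i*(s-t)), and sums of them are collapsed using the identity that for every m > 1 the m distinct m-th roots of unity sum to 0, e.g. 1 + exp(2*I*pi/3) + exp(-2*I*pi/3) = 0.)
Dimension check: dim(rho) = sum (mult * dim) = 1*1 + 3*1 + 0*1 + 2*3 = 10 = chi_rho(e) = 10.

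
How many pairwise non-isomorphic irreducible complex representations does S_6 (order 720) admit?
11

Details: The number of irreducible complex representations of a finite group equals its number of conjugacy classes. Conjugacy classes in S_6 correspond to cycle types, i.e. partitions of 6; there are p(6) = 11 of them, so S_6 (order 720) has exactly 11 irreducible complex representations.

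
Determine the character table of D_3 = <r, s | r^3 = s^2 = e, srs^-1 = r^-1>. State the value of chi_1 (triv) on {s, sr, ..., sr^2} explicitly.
Conjugacy classes: {e} of size 1, {r^1, r^2} of size 2, {s, sr, ..., sr^2} of size 3.
Character table:
  irrep \ class              {e} (size 1)  {r^1, r^2} (size 2)  {s, sr, ..., sr^2} (size 3)
  chi_1 (triv)               1             1                    1                          
  chi_2 (sign: r->1, s->-1)  1             1                    -1                         
  chi_3 (2d, j=1)            2             -1                   0                          

Spot check: chi_1 (triv) on {s, sr, ..., sr^2} = 1.

Why: D_3 has order 2*3 = 6 with 3 conjugacy classes, hence 3 irreducibles. Sum of squared dims 1 + 1 + 4 = 6 = |G|. Linear characters come from the abelianisation; the 2-dimensional irreps have character r^k -> 2*cos(2*pi*j*k/3), reflections -> 0.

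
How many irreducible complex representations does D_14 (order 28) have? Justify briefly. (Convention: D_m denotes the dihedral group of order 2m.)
10

Derivation: The number of irreducible complex representations of a finite group equals its number of conjugacy classes. D_14 has 10 conjugacy classes (n/2 + 3 for n even), so D_14 (order 28) has exactly 10 irreducible complex representations.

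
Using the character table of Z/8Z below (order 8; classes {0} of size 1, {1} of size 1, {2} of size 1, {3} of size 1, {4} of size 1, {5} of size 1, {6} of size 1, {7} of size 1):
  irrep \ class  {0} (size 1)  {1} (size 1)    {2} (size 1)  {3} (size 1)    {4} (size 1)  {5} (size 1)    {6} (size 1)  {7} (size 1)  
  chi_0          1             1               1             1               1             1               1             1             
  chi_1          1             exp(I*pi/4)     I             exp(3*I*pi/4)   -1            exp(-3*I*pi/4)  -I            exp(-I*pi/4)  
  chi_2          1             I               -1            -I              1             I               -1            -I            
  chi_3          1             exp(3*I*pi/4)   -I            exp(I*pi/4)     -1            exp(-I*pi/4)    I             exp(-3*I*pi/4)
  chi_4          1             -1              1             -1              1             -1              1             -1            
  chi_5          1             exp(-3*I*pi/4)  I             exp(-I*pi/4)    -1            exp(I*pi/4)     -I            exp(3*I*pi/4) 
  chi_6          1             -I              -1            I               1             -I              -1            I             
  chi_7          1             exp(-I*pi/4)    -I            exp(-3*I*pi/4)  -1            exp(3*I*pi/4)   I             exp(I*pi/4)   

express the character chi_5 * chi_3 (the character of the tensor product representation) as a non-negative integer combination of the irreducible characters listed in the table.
chi_5 tensor chi_3 = chi_0 (all other irreducibles have multiplicity 0).

Argument: The character of a tensor product is the pointwise product (chi_5 * chi_3)(C) = chi_5(C) * chi_3(C):
  {0}: (1)*(1), {1}: (exp(-3*I*pi/4))*(exp(3*I*pi/4)), {2}: (I)*(-I), {3}: (exp(-I*pi/4))*(exp(I*pi/4)), {4}: (-1)*(-1), {5}: (exp(I*pi/4))*(exp(-I*pi/4)), {6}: (-I)*(I), {7}: (exp(3*I*pi/4))*(exp(-3*I*pi/4))
so (chi_5 * chi_3) takes values
  {0} -> 1, {1} -> 1, {2} -> 1, {3} -> 1, {4} -> 1, {5} -> 1, {6} -> 1, {7} -> 1.
Now take the inner product of this character with each irreducible chi from the table, <chi_5*chi_3, chi> = (1/8) sum_C |C| (chi_5*chi_3)(C) conj(chi(C)):
  <chi_5*chi_3, chi_0> = (1/8)[1*(1)*conj(1) + 1*(1)*conj(1) + 1*(1)*conj(1) + 1*(1)*conj(1) + 1*(1)*conj(1) + 1*(1)*conj(1) + 1*(1)*conj(1) + 1*(1)*conj(1)]
      = (1/8)[(1) + (1) + (1) + (1) + (1) + (1) + (1) + (1)] = 8/8 = 1
  <chi_5*chi_3, chi_1> = (1/8)[1*(1)*conj(1) + 1*(1)*conj(exp(I*pi/4)) + 1*(1)*conj(I) + 1*(1)*conj(exp(3*I*pi/4)) + 1*(1)*conj(-1) + 1*(1)*conj(exp(-3*I*pi/4)) + 1*(1)*conj(-I) + 1*(1)*conj(exp(-I*pi/4))]
      = (1/8)[(1) + (exp(-I*pi/4)) + (-I) + (exp(-3*I*pi/4)) + (-1) + (exp(3*I*pi/4)) + (I) + (exp(I*pi/4))] = 0/8 = 0
  <chi_5*chi_3, chi_2> = (1/8)[1*(1)*conj(1) + 1*(1)*conj(I) + 1*(1)*conj(-1) + 1*(1)*conj(-I) + 1*(1)*conj(1) + 1*(1)*conj(I) + 1*(1)*conj(-1) + 1*(1)*conj(-I)]
      = (1/8)[(1) + (-I) + (-1) + (I) + (1) + (-I) + (-1) + (I)] = 0/8 = 0
  <chi_5*chi_3, chi_3> = (1/8)[1*(1)*conj(1) + 1*(1)*conj(exp(3*I*pi/4)) + 1*(1)*conj(-I) + 1*(1)*conj(exp(I*pi/4)) + 1*(1)*conj(-1) + 1*(1)*conj(exp(-I*pi/4)) + 1*(1)*conj(I) + 1*(1)*conj(exp(-3*I*pi/4))]
      = (1/8)[(1) + (exp(-3*I*pi/4)) + (I) + (exp(-I*pi/4)) + (-1) + (exp(I*pi/4)) + (-I) + (exp(3*I*pi/4))] = 0/8 = 0
  <chi_5*chi_3, chi_4> = (1/8)[1*(1)*conj(1) + 1*(1)*conj(-1) + 1*(1)*conj(1) + 1*(1)*conj(-1) + 1*(1)*conj(1) + 1*(1)*conj(-1) + 1*(1)*conj(1) + 1*(1)*conj(-1)]
      = (1/8)[(1) + (-1) + (1) + (-1) + (1) + (-1) + (1) + (-1)] = 0/8 = 0
  <chi_5*chi_3, chi_5> = (1/8)[1*(1)*conj(1) + 1*(1)*conj(exp(-3*I*pi/4)) + 1*(1)*conj(I) + 1*(1)*conj(exp(-I*pi/4)) + 1*(1)*conj(-1) + 1*(1)*conj(exp(I*pi/4)) + 1*(1)*conj(-I) + 1*(1)*conj(exp(3*I*pi/4))]
      = (1/8)[(1) + (exp(3*I*pi/4)) + (-I) + (exp(I*pi/4)) + (-1) + (exp(-I*pi/4)) + (I) + (exp(-3*I*pi/4))] = 0/8 = 0
  <chi_5*chi_3, chi_6> = (1/8)[1*(1)*conj(1) + 1*(1)*conj(-I) + 1*(1)*conj(-1) + 1*(1)*conj(I) + 1*(1)*conj(1) + 1*(1)*conj(-I) + 1*(1)*conj(-1) + 1*(1)*conj(I)]
      = (1/8)[(1) + (I) + (-1) + (-I) + (1) + (I) + (-1) + (-I)] = 0/8 = 0
  <chi_5*chi_3, chi_7> = (1/8)[1*(1)*conj(1) + 1*(1)*conj(exp(-I*pi/4)) + 1*(1)*conj(-I) + 1*(1)*conj(exp(-3*I*pi/4)) + 1*(1)*conj(-1) + 1*(1)*conj(exp(3*I*pi/4)) + 1*(1)*conj(I) + 1*(1)*conj(exp(I*pi/4))]
      = (1/8)[(1) + (exp(I*pi/4)) + (I) + (exp(3*I*pi/4)) + (-1) + (exp(-3*I*pi/4)) + (-I) + (exp(-I*pi/4))] = 0/8 = 0
(Exp terms are combined using exp(i*s)*conj(exp(i*t)) = exp(i*(s-t)), and sums of them are collapsed using the identity that for every m > 1 the m distinct m-th roots of unity sum to 0, e.g. 1 + exp(2*I*pi/3) + exp(-2*I*pi/3) = 0.)
Hence the multiplicities are chi_0: 1. Dimension check: dim(chi_5)*dim(chi_3) = 1*1 = 1 and sum (mult * dim) = 1*1 = 1.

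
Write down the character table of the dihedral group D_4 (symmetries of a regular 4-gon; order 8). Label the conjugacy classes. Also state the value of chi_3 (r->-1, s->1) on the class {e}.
Conjugacy classes: {e} of size 1, {r^2} of size 1, {r^1, r^3} of size 2, {s, sr^2, ...} of size 2, {sr, sr^3, ...} of size 2.
Character table:
  irrep \ class              {e} (size 1)  {r^2} (size 1)  {r^1, r^3} (size 2)  {s, sr^2, ...} (size 2)  {sr, sr^3, ...} (size 2)
  chi_1 (triv)               1             1               1                    1                        1                       
  chi_2 (sign: r->1, s->-1)  1             1               1                    -1                       -1                      
  chi_3 (r->-1, s->1)        1             1               -1                   1                        -1                      
  chi_4 (r->-1, s->-1)       1             1               -1                   -1                       1                       
  chi_5 (2d, j=1)            2             -2              0                    0                        0                       

Spot check: chi_3 (r->-1, s->1) on {e} = 1.

Explanation: D_4 has order 2*4 = 8 with 5 conjugacy classes, hence 5 irreducibles. Sum of squared dims 1 + 1 + 1 + 1 + 4 = 8 = |G|. Linear characters come from the abelianisation; the 2-dimensional irreps have character r^k -> 2*cos(2*pi*j*k/4), reflections -> 0.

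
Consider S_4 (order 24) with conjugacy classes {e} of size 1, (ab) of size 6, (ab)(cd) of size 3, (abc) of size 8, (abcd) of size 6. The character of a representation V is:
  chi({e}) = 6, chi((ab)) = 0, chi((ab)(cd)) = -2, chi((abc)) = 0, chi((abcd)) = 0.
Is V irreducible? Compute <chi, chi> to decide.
Not irreducible (reducible): <chi, chi> = 2 > 1.

Proof sketch: <chi, chi> = (1/|G|) sum_C |C| * |chi(C)|^2 = (1/24)[1*|6|^2 + 6*|0|^2 + 3*|-2|^2 + 8*|0|^2 + 6*|0|^2]
  = (1/24)[(36) + (0) + (12) + (0) + (0)] = 48/24 = 2.
A character is irreducible iff <chi, chi> = 1, so this representation is reducible.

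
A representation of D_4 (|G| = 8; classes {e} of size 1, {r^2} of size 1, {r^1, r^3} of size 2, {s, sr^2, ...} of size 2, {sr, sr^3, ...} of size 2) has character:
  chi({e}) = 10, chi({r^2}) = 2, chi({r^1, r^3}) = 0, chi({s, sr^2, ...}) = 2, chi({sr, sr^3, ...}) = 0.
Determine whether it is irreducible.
Not irreducible (reducible): <chi, chi> = 14 > 1.

Working: <chi, chi> = (1/|G|) sum_C |C| * |chi(C)|^2 = (1/8)[1*|10|^2 + 1*|2|^2 + 2*|0|^2 + 2*|2|^2 + 2*|0|^2]
  = (1/8)[(100) + (4) + (0) + (8) + (0)] = 112/8 = 14.
A character is irreducible iff <chi, chi> = 1, so this representation is reducible.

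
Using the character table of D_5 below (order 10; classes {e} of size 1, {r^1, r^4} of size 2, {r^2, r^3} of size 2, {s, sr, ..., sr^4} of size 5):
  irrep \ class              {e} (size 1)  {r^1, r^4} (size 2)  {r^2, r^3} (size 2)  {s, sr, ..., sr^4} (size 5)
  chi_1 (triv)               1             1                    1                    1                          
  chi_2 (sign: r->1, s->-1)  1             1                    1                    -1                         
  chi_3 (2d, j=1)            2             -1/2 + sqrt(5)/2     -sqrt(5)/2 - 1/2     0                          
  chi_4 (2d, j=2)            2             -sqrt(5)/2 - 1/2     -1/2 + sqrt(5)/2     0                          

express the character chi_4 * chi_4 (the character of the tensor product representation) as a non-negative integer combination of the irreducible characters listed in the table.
chi_4 tensor chi_4 = chi_1 + chi_2 + chi_3 (all other irreducibles have multiplicity 0).

Working: The character of a tensor product is the pointwise product (chi_4 * chi_4)(C) = chi_4(C) * chi_4(C):
  {e}: (2)*(2), {r^1, r^4}: (-sqrt(5)/2 - 1/2)*(-sqrt(5)/2 - 1/2), {r^2, r^3}: (-1/2 + sqrt(5)/2)*(-1/2 + sqrt(5)/2), {s, sr, ..., sr^4}: (0)*(0)
so (chi_4 * chi_4) takes values
  {e} -> 4, {r^1, r^4} -> sqrt(5)/2 + 3/2, {r^2, r^3} -> 3/2 - sqrt(5)/2, {s, sr, ..., sr^4} -> 0.
Now take the inner product of this character with each irreducible chi from the table, <chi_4*chi_4, chi> = (1/10) sum_C |C| (chi_4*chi_4)(C) conj(chi(C)):
  <chi_4*chi_4, chi_1> = (1/10)[1*(4)*conj(1) + 2*(sqrt(5)/2 + 3/2)*conj(1) + 2*(3/2 - sqrt(5)/2)*conj(1) + 5*(0)*conj(1)]
      = (1/10)[(4) + (sqrt(5) + 3) + (3 - sqrt(5)) + (0)] = 10/10 = 1
  <chi_4*chi_4, chi_2> = (1/10)[1*(4)*conj(1) + 2*(sqrt(5)/2 + 3/2)*conj(1) + 2*(3/2 - sqrt(5)/2)*conj(1) + 5*(0)*conj(-1)]
      = (1/10)[(4) + (sqrt(5) + 3) + (3 - sqrt(5)) + (0)] = 10/10 = 1
  <chi_4*chi_4, chi_3> = (1/10)[1*(4)*conj(2) + 2*(sqrt(5)/2 + 3/2)*conj(-1/2 + sqrt(5)/2) + 2*(3/2 - sqrt(5)/2)*conj(-sqrt(5)/2 - 1/2) + 5*(0)*conj(0)]
      = (1/10)[(8) + (1 + sqrt(5)) + (1 - sqrt(5)) + (0)] = 10/10 = 1
  <chi_4*chi_4, chi_4> = (1/10)[1*(4)*conj(2) + 2*(sqrt(5)/2 + 3/2)*conj(-sqrt(5)/2 - 1/2) + 2*(3/2 - sqrt(5)/2)*conj(-1/2 + sqrt(5)/2) + 5*(0)*conj(0)]
      = (1/10)[(8) + (-2*sqrt(5) - 4) + (-4 + 2*sqrt(5)) + (0)] = 0/10 = 0
Hence the multiplicities are chi_1: 1, chi_2: 1, chi_3: 1. Dimension check: dim(chi_4)*dim(chi_4) = 2*2 = 4 and sum (mult * dim) = 1*1 + 1*1 + 1*2 = 4.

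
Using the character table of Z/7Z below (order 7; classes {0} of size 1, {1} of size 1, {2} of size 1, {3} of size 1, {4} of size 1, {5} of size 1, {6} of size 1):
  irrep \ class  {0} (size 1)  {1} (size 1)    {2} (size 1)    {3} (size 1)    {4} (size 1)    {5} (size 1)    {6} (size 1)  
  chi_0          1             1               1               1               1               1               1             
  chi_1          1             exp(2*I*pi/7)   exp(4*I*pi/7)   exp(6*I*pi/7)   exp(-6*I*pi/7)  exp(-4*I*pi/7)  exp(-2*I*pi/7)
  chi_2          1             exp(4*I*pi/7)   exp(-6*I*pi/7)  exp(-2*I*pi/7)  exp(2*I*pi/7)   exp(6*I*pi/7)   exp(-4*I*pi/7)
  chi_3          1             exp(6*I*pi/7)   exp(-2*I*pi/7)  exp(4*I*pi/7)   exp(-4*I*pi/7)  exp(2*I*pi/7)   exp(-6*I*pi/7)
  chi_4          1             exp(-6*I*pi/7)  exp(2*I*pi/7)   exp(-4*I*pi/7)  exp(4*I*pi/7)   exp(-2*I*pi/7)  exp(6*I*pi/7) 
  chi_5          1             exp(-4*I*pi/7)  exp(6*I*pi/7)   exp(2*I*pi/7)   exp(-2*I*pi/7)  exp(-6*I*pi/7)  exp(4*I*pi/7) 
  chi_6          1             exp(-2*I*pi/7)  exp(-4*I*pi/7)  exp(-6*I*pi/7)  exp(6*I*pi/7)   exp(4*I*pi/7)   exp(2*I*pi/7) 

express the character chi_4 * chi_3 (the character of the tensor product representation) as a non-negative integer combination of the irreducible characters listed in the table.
chi_4 tensor chi_3 = chi_0 (all other irreducibles have multiplicity 0).

Explanation: The character of a tensor product is the pointwise product (chi_4 * chi_3)(C) = chi_4(C) * chi_3(C):
  {0}: (1)*(1), {1}: (exp(-6*I*pi/7))*(exp(6*I*pi/7)), {2}: (exp(2*I*pi/7))*(exp(-2*I*pi/7)), {3}: (exp(-4*I*pi/7))*(exp(4*I*pi/7)), {4}: (exp(4*I*pi/7))*(exp(-4*I*pi/7)), {5}: (exp(-2*I*pi/7))*(exp(2*I*pi/7)), {6}: (exp(6*I*pi/7))*(exp(-6*I*pi/7))
so (chi_4 * chi_3) takes values
  {0} -> 1, {1} -> 1, {2} -> 1, {3} -> 1, {4} -> 1, {5} -> 1, {6} -> 1.
Now take the inner product of this character with each irreducible chi from the table, <chi_4*chi_3, chi> = (1/7) sum_C |C| (chi_4*chi_3)(C) conj(chi(C)):
  <chi_4*chi_3, chi_0> = (1/7)[1*(1)*conj(1) + 1*(1)*conj(1) + 1*(1)*conj(1) + 1*(1)*conj(1) + 1*(1)*conj(1) + 1*(1)*conj(1) + 1*(1)*conj(1)]
      = (1/7)[(1) + (1) + (1) + (1) + (1) + (1) + (1)] = 7/7 = 1
  <chi_4*chi_3, chi_1> = (1/7)[1*(1)*conj(1) + 1*(1)*conj(exp(2*I*pi/7)) + 1*(1)*conj(exp(4*I*pi/7)) + 1*(1)*conj(exp(6*I*pi/7)) + 1*(1)*conj(exp(-6*I*pi/7)) + 1*(1)*conj(exp(-4*I*pi/7)) + 1*(1)*conj(exp(-2*I*pi/7))]
      = (1/7)[(1) + (exp(-2*I*pi/7)) + (exp(-4*I*pi/7)) + (exp(-6*I*pi/7)) + (exp(6*I*pi/7)) + (exp(4*I*pi/7)) + (exp(2*I*pi/7))] = 0/7 = 0
  <chi_4*chi_3, chi_2> = (1/7)[1*(1)*conj(1) + 1*(1)*conj(exp(4*I*pi/7)) + 1*(1)*conj(exp(-6*I*pi/7)) + 1*(1)*conj(exp(-2*I*pi/7)) + 1*(1)*conj(exp(2*I*pi/7)) + 1*(1)*conj(exp(6*I*pi/7)) + 1*(1)*conj(exp(-4*I*pi/7))]
      = (1/7)[(1) + (exp(-4*I*pi/7)) + (exp(6*I*pi/7)) + (exp(2*I*pi/7)) + (exp(-2*I*pi/7)) + (exp(-6*I*pi/7)) + (exp(4*I*pi/7))] = 0/7 = 0
  <chi_4*chi_3, chi_3> = (1/7)[1*(1)*conj(1) + 1*(1)*conj(exp(6*I*pi/7)) + 1*(1)*conj(exp(-2*I*pi/7)) + 1*(1)*conj(exp(4*I*pi/7)) + 1*(1)*conj(exp(-4*I*pi/7)) + 1*(1)*conj(exp(2*I*pi/7)) + 1*(1)*conj(exp(-6*I*pi/7))]
      = (1/7)[(1) + (exp(-6*I*pi/7)) + (exp(2*I*pi/7)) + (exp(-4*I*pi/7)) + (exp(4*I*pi/7)) + (exp(-2*I*pi/7)) + (exp(6*I*pi/7))] = 0/7 = 0
  <chi_4*chi_3, chi_4> = (1/7)[1*(1)*conj(1) + 1*(1)*conj(exp(-6*I*pi/7)) + 1*(1)*conj(exp(2*I*pi/7)) + 1*(1)*conj(exp(-4*I*pi/7)) + 1*(1)*conj(exp(4*I*pi/7)) + 1*(1)*conj(exp(-2*I*pi/7)) + 1*(1)*conj(exp(6*I*pi/7))]
      = (1/7)[(1) + (exp(6*I*pi/7)) + (exp(-2*I*pi/7)) + (exp(4*I*pi/7)) + (exp(-4*I*pi/7)) + (exp(2*I*pi/7)) + (exp(-6*I*pi/7))] = 0/7 = 0
  <chi_4*chi_3, chi_5> = (1/7)[1*(1)*conj(1) + 1*(1)*conj(exp(-4*I*pi/7)) + 1*(1)*conj(exp(6*I*pi/7)) + 1*(1)*conj(exp(2*I*pi/7)) + 1*(1)*conj(exp(-2*I*pi/7)) + 1*(1)*conj(exp(-6*I*pi/7)) + 1*(1)*conj(exp(4*I*pi/7))]
      = (1/7)[(1) + (exp(4*I*pi/7)) + (exp(-6*I*pi/7)) + (exp(-2*I*pi/7)) + (exp(2*I*pi/7)) + (exp(6*I*pi/7)) + (exp(-4*I*pi/7))] = 0/7 = 0
  <chi_4*chi_3, chi_6> = (1/7)[1*(1)*conj(1) + 1*(1)*conj(exp(-2*I*pi/7)) + 1*(1)*conj(exp(-4*I*pi/7)) + 1*(1)*conj(exp(-6*I*pi/7)) + 1*(1)*conj(exp(6*I*pi/7)) + 1*(1)*conj(exp(4*I*pi/7)) + 1*(1)*conj(exp(2*I*pi/7))]
      = (1/7)[(1) + (exp(2*I*pi/7)) + (exp(4*I*pi/7)) + (exp(6*I*pi/7)) + (exp(-6*I*pi/7)) + (exp(-4*I*pi/7)) + (exp(-2*I*pi/7))] = 0/7 = 0
(Exp terms are combined using exp(i*s)*conj(exp(i*t)) = exp(i*(s-t)), and sums of them are collapsed using the identity that for every m > 1 the m distinct m-th roots of unity sum to 0, e.g. 1 + exp(2*I*pi/3) + exp(-2*I*pi/3) = 0.)
Hence the multiplicities are chi_0: 1. Dimension check: dim(chi_4)*dim(chi_3) = 1*1 = 1 and sum (mult * dim) = 1*1 = 1.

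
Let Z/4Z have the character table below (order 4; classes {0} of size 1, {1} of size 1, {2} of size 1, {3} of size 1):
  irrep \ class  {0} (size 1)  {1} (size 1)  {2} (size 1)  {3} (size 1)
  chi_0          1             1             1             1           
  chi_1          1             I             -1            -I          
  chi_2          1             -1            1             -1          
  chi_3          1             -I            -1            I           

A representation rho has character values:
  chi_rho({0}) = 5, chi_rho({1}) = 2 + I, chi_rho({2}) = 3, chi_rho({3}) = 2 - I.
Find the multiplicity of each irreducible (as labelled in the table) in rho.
Multiplicities: chi_0: 3, chi_1: 1, chi_2: 1, chi_3: 0.

Why: Use <chi_rho, chi> = (1/|G|) sum_C |C| * chi_rho(C) * conj(chi(C)) with |G| = 4 for each irreducible chi in the table:
  <chi_rho, chi_0> = (1/4)[1*(5)*conj(1) + 1*(2 + I)*conj(1) + 1*(3)*conj(1) + 1*(2 - I)*conj(1)]
      = (1/4)[(5) + (2 + I) + (3) + (2 - I)] = 12/4 = 3
  <chi_rho, chi_1> = (1/4)[1*(5)*conj(1) + 1*(2 + I)*conj(I) + 1*(3)*conj(-1) + 1*(2 - I)*conj(-I)]
      = (1/4)[(5) + (1 - 2*I) + (-3) + (1 + 2*I)] = 4/4 = 1
  <chi_rho, chi_2> = (1/4)[1*(5)*conj(1) + 1*(2 + I)*conj(-1) + 1*(3)*conj(1) + 1*(2 - I)*conj(-1)]
      = (1/4)[(5) + (-2 - I) + (3) + (-2 + I)] = 4/4 = 1
  <chi_rho, chi_3> = (1/4)[1*(5)*conj(1) + 1*(2 + I)*conj(-I) + 1*(3)*conj(-1) + 1*(2 - I)*conj(I)]
      = (1/4)[(5) + (-1 + 2*I) + (-3) + (-1 - 2*I)] = 0/4 = 0
(Exp terms are combined using exp(i*s)*conj(exp(i*t)) = exp(i*(s-t)), and sums of them are collapsed using the identity that for every m > 1 the m distinct m-th roots of unity sum to 0, e.g. 1 + exp(2*I*pi/3) + exp(-2*I*pi/3) = 0.)
Dimension check: dim(rho) = sum (mult * dim) = 3*1 + 1*1 + 1*1 + 0*1 = 5 = chi_rho(e) = 5.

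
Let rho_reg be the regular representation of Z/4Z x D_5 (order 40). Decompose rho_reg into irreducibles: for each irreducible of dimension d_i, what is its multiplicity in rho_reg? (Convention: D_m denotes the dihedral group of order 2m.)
Each irreducible V_i of dimension d_i appears with multiplicity d_i, i.e. rho_reg = (direct sum over all irreducibles V_i) d_i V_i. The irreducible dimensions for Z/4Z x D_5 are 1, 1, 1, 1, 1, 1, 1, 1, 2, 2, 2, 2, 2, 2, 2, 2: 8 irreducibles of dimension 1, each with multiplicity 1; 8 irreducibles of dimension 2, each with multiplicity 2. Total dimension 8*1*1 + 8*2*2 = 40 = |G|.

Explanation: General theorem: in the regular representation of a finite group G, each irreducible appears with multiplicity equal to its dimension. Check: dim(rho_reg) = sum d_i^2 = 1 + 1 + 1 + 1 + 1 + 1 + 1 + 1 + 4 + 4 + 4 + 4 + 4 + 4 + 4 + 4 = 40 = |G|.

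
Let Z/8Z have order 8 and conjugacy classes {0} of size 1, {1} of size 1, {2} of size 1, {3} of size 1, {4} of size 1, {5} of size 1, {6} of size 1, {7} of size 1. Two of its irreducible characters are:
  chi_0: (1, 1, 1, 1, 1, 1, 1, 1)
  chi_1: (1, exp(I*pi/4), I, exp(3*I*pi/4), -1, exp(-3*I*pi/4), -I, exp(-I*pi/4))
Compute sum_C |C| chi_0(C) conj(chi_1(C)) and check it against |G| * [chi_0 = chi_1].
Sum = 0; so <chi_0, chi_1> = 0 (distinct irreducibles are orthogonal).

Solution. Compute term by term over conjugacy classes (|C| * chi_0(C) * conj(chi_1(C))):
  1*(1)*conj(1) + 1*(1)*conj(exp(I*pi/4)) + 1*(1)*conj(I) + 1*(1)*conj(exp(3*I*pi/4)) + 1*(1)*conj(-1) + 1*(1)*conj(exp(-3*I*pi/4)) + 1*(1)*conj(-I) + 1*(1)*conj(exp(-I*pi/4))
  = (1) + (exp(-I*pi/4)) + (-I) + (exp(-3*I*pi/4)) + (-1) + (exp(3*I*pi/4)) + (I) + (exp(I*pi/4))
  = 0.
(Exp terms are combined using exp(i*s)*conj(exp(i*t)) = exp(i*(s-t)), and sums of them are collapsed using the identity that for every m > 1 the m distinct m-th roots of unity sum to 0, e.g. 1 + exp(2*I*pi/3) + exp(-2*I*pi/3) = 0.)
Dividing by |G| = 8 gives 0/8 = 0, matching the row-orthogonality relation <chi_0, chi_1> = [chi_0 = chi_1].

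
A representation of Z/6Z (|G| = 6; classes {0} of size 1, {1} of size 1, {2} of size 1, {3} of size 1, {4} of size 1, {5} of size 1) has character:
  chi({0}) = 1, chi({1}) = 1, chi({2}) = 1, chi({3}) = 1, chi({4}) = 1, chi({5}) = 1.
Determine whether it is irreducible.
Irreducible: <chi, chi> = 1.

Solution. <chi, chi> = (1/|G|) sum_C |C| * |chi(C)|^2 = (1/6)[1*|1|^2 + 1*|1|^2 + 1*|1|^2 + 1*|1|^2 + 1*|1|^2 + 1*|1|^2]
  = (1/6)[(1) + (1) + (1) + (1) + (1) + (1)] = 6/6 = 1.
(Exp terms are combined using exp(i*s)*conj(exp(i*t)) = exp(i*(s-t)), and sums of them are collapsed using the identity that for every m > 1 the m distinct m-th roots of unity sum to 0, e.g. 1 + exp(2*I*pi/3) + exp(-2*I*pi/3) = 0.)
A character is irreducible iff <chi, chi> = 1, so this representation is irreducible.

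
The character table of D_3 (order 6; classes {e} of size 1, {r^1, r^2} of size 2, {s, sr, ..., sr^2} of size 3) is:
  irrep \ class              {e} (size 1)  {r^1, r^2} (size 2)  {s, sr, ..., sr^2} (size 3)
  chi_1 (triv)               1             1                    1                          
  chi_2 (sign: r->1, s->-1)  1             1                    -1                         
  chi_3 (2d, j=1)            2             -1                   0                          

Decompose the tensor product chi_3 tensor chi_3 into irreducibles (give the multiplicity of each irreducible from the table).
chi_3 tensor chi_3 = chi_1 + chi_2 + chi_3 (all other irreducibles have multiplicity 0).

Proof sketch: The character of a tensor product is the pointwise product (chi_3 * chi_3)(C) = chi_3(C) * chi_3(C):
  {e}: (2)*(2), {r^1, r^2}: (-1)*(-1), {s, sr, ..., sr^2}: (0)*(0)
so (chi_3 * chi_3) takes values
  {e} -> 4, {r^1, r^2} -> 1, {s, sr, ..., sr^2} -> 0.
Now take the inner product of this character with each irreducible chi from the table, <chi_3*chi_3, chi> = (1/6) sum_C |C| (chi_3*chi_3)(C) conj(chi(C)):
  <chi_3*chi_3, chi_1> = (1/6)[1*(4)*conj(1) + 2*(1)*conj(1) + 3*(0)*conj(1)]
      = (1/6)[(4) + (2) + (0)] = 6/6 = 1
  <chi_3*chi_3, chi_2> = (1/6)[1*(4)*conj(1) + 2*(1)*conj(1) + 3*(0)*conj(-1)]
      = (1/6)[(4) + (2) + (0)] = 6/6 = 1
  <chi_3*chi_3, chi_3> = (1/6)[1*(4)*conj(2) + 2*(1)*conj(-1) + 3*(0)*conj(0)]
      = (1/6)[(8) + (-2) + (0)] = 6/6 = 1
Hence the multiplicities are chi_1: 1, chi_2: 1, chi_3: 1. Dimension check: dim(chi_3)*dim(chi_3) = 2*2 = 4 and sum (mult * dim) = 1*1 + 1*1 + 1*2 = 4.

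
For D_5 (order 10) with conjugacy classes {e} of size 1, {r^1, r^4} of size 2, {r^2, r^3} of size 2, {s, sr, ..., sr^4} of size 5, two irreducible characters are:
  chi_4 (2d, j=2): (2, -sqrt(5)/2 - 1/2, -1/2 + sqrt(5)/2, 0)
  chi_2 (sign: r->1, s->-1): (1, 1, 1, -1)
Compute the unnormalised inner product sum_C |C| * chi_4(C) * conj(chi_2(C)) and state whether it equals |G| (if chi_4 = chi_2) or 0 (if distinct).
Sum = 0; so <chi_4, chi_2> = 0 (distinct irreducibles are orthogonal).

Working: Compute term by term over conjugacy classes (|C| * chi_4(C) * conj(chi_2(C))):
  1*(2)*conj(1) + 2*(-sqrt(5)/2 - 1/2)*conj(1) + 2*(-1/2 + sqrt(5)/2)*conj(1) + 5*(0)*conj(-1)
  = (2) + (-sqrt(5) - 1) + (-1 + sqrt(5)) + (0)
  = 0.
Dividing by |G| = 10 gives 0/10 = 0, matching the row-orthogonality relation <chi_4, chi_2> = [chi_4 = chi_2].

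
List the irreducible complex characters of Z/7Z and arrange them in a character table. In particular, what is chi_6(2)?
Character table of Z/7Z (irreps indexed chi_0,...,chi_6 with chi_k(m) = zeta_7^(k*m), zeta_7 = exp(2*pi*i/7)):
  irrep \ class  {0} (size 1)  {1} (size 1)    {2} (size 1)    {3} (size 1)    {4} (size 1)    {5} (size 1)    {6} (size 1)  
  chi_0          1             1               1               1               1               1               1             
  chi_1          1             exp(2*I*pi/7)   exp(4*I*pi/7)   exp(6*I*pi/7)   exp(-6*I*pi/7)  exp(-4*I*pi/7)  exp(-2*I*pi/7)
  chi_2          1             exp(4*I*pi/7)   exp(-6*I*pi/7)  exp(-2*I*pi/7)  exp(2*I*pi/7)   exp(6*I*pi/7)   exp(-4*I*pi/7)
  chi_3          1             exp(6*I*pi/7)   exp(-2*I*pi/7)  exp(4*I*pi/7)   exp(-4*I*pi/7)  exp(2*I*pi/7)   exp(-6*I*pi/7)
  chi_4          1             exp(-6*I*pi/7)  exp(2*I*pi/7)   exp(-4*I*pi/7)  exp(4*I*pi/7)   exp(-2*I*pi/7)  exp(6*I*pi/7) 
  chi_5          1             exp(-4*I*pi/7)  exp(6*I*pi/7)   exp(2*I*pi/7)   exp(-2*I*pi/7)  exp(-6*I*pi/7)  exp(4*I*pi/7) 
  chi_6          1             exp(-2*I*pi/7)  exp(-4*I*pi/7)  exp(-6*I*pi/7)  exp(6*I*pi/7)   exp(4*I*pi/7)   exp(2*I*pi/7) 

Spot check: chi_6(2) = zeta_7^(6*2) = zeta_7^12 = exp(-4*I*pi/7).

Argument: Z/7Z is abelian, so all 7 irreducible complex representations are 1-dimensional. They are given by chi_k(m) = zeta_7^(k*m) for k = 0,...,6. Row orthogonality: sum_m chi_k(m) conj(chi_l(m)) = 7 * [k = l].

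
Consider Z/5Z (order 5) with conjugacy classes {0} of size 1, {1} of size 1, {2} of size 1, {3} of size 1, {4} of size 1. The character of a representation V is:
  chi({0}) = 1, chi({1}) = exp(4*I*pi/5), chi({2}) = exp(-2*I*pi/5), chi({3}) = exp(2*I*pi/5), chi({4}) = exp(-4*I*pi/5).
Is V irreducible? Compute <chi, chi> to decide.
Irreducible: <chi, chi> = 1.

Argument: <chi, chi> = (1/|G|) sum_C |C| * |chi(C)|^2 = (1/5)[1*|1|^2 + 1*|exp(4*I*pi/5)|^2 + 1*|exp(-2*I*pi/5)|^2 + 1*|exp(2*I*pi/5)|^2 + 1*|exp(-4*I*pi/5)|^2]
  = (1/5)[(1) + (1) + (1) + (1) + (1)] = 5/5 = 1.
(Exp terms are combined using exp(i*s)*conj(exp(i*t)) = exp(i*(s-t)), and sums of them are collapsed using the identity that for every m > 1 the m distinct m-th roots of unity sum to 0, e.g. 1 + exp(2*I*pi/3) + exp(-2*I*pi/3) = 0.)
A character is irreducible iff <chi, chi> = 1, so this representation is irreducible.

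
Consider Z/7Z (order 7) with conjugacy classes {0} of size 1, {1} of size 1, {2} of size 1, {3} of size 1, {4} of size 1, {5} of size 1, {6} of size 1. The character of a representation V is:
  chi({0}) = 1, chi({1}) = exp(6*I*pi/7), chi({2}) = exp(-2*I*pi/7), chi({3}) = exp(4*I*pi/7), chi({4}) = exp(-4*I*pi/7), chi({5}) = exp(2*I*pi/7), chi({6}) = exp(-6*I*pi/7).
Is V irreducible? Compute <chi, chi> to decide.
Irreducible: <chi, chi> = 1.

Argument: <chi, chi> = (1/|G|) sum_C |C| * |chi(C)|^2 = (1/7)[1*|1|^2 + 1*|exp(6*I*pi/7)|^2 + 1*|exp(-2*I*pi/7)|^2 + 1*|exp(4*I*pi/7)|^2 + 1*|exp(-4*I*pi/7)|^2 + 1*|exp(2*I*pi/7)|^2 + 1*|exp(-6*I*pi/7)|^2]
  = (1/7)[(1) + (1) + (1) + (1) + (1) + (1) + (1)] = 7/7 = 1.
(Exp terms are combined using exp(i*s)*conj(exp(i*t)) = exp(i*(s-t)), and sums of them are collapsed using the identity that for every m > 1 the m distinct m-th roots of unity sum to 0, e.g. 1 + exp(2*I*pi/3) + exp(-2*I*pi/3) = 0.)
A character is irreducible iff <chi, chi> = 1, so this representation is irreducible.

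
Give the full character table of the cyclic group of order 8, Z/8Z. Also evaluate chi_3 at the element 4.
Character table of Z/8Z (irreps indexed chi_0,...,chi_7 with chi_k(m) = zeta_8^(k*m), zeta_8 = exp(2*pi*i/8)):
  irrep \ class  {0} (size 1)  {1} (size 1)    {2} (size 1)  {3} (size 1)    {4} (size 1)  {5} (size 1)    {6} (size 1)  {7} (size 1)  
  chi_0          1             1               1             1               1             1               1             1             
  chi_1          1             exp(I*pi/4)     I             exp(3*I*pi/4)   -1            exp(-3*I*pi/4)  -I            exp(-I*pi/4)  
  chi_2          1             I               -1            -I              1             I               -1            -I            
  chi_3          1             exp(3*I*pi/4)   -I            exp(I*pi/4)     -1            exp(-I*pi/4)    I             exp(-3*I*pi/4)
  chi_4          1             -1              1             -1              1             -1              1             -1            
  chi_5          1             exp(-3*I*pi/4)  I             exp(-I*pi/4)    -1            exp(I*pi/4)     -I            exp(3*I*pi/4) 
  chi_6          1             -I              -1            I               1             -I              -1            I             
  chi_7          1             exp(-I*pi/4)    -I            exp(-3*I*pi/4)  -1            exp(3*I*pi/4)   I             exp(I*pi/4)   

Spot check: chi_3(4) = zeta_8^(3*4) = zeta_8^12 = -1.

Derivation: Z/8Z is abelian, so all 8 irreducible complex representations are 1-dimensional. They are given by chi_k(m) = zeta_8^(k*m) for k = 0,...,7. Row orthogonality: sum_m chi_k(m) conj(chi_l(m)) = 8 * [k = l].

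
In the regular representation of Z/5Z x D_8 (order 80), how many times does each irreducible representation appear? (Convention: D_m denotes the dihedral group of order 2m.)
Each irreducible V_i of dimension d_i appears with multiplicity d_i, i.e. rho_reg = (direct sum over all irreducibles V_i) d_i V_i. The irreducible dimensions for Z/5Z x D_8 are 1, 1, 1, 1, 1, 1, 1, 1, 1, 1, 1, 1, 1, 1, 1, 1, 1, 1, 1, 1, 2, 2, 2, 2, 2, 2, 2, 2, 2, 2, 2, 2, 2, 2, 2: 20 irreducibles of dimension 1, each with multiplicity 1; 15 irreducibles of dimension 2, each with multiplicity 2. Total dimension 20*1*1 + 15*2*2 = 80 = |G|.

Argument: General theorem: in the regular representation of a finite group G, each irreducible appears with multiplicity equal to its dimension. Check: dim(rho_reg) = sum d_i^2 = 1 + 1 + 1 + 1 + 1 + 1 + 1 + 1 + 1 + 1 + 1 + 1 + 1 + 1 + 1 + 1 + 1 + 1 + 1 + 1 + 4 + 4 + 4 + 4 + 4 + 4 + 4 + 4 + 4 + 4 + 4 + 4 + 4 + 4 + 4 = 80 = |G|.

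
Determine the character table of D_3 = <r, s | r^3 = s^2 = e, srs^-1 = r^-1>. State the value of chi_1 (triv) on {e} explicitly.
Conjugacy classes: {e} of size 1, {r^1, r^2} of size 2, {s, sr, ..., sr^2} of size 3.
Character table:
  irrep \ class              {e} (size 1)  {r^1, r^2} (size 2)  {s, sr, ..., sr^2} (size 3)
  chi_1 (triv)               1             1                    1                          
  chi_2 (sign: r->1, s->-1)  1             1                    -1                         
  chi_3 (2d, j=1)            2             -1                   0                          

Spot check: chi_1 (triv) on {e} = 1.

Derivation: D_3 has order 2*3 = 6 with 3 conjugacy classes, hence 3 irreducibles. Sum of squared dims 1 + 1 + 4 = 6 = |G|. Linear characters come from the abelianisation; the 2-dimensional irreps have character r^k -> 2*cos(2*pi*j*k/3), reflections -> 0.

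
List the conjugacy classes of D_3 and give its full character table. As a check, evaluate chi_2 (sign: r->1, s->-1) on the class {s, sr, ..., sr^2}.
Conjugacy classes: {e} of size 1, {r^1, r^2} of size 2, {s, sr, ..., sr^2} of size 3.
Character table:
  irrep \ class              {e} (size 1)  {r^1, r^2} (size 2)  {s, sr, ..., sr^2} (size 3)
  chi_1 (triv)               1             1                    1                          
  chi_2 (sign: r->1, s->-1)  1             1                    -1                         
  chi_3 (2d, j=1)            2             -1                   0                          

Spot check: chi_2 (sign: r->1, s->-1) on {s, sr, ..., sr^2} = -1.

Details: D_3 has order 2*3 = 6 with 3 conjugacy classes, hence 3 irreducibles. Sum of squared dims 1 + 1 + 4 = 6 = |G|. Linear characters come from the abelianisation; the 2-dimensional irreps have character r^k -> 2*cos(2*pi*j*k/3), reflections -> 0.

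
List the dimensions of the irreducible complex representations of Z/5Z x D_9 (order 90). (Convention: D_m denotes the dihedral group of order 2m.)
Dimensions: 1, 1, 1, 1, 1, 1, 1, 1, 1, 1, 2, 2, 2, 2, 2, 2, 2, 2, 2, 2, 2, 2, 2, 2, 2, 2, 2, 2, 2, 2

Argument: There are 30 irreducibles (= number of conjugacy classes). Their dimensions d_i satisfy sum d_i^2 = |G| = 90: 1 + 1 + 1 + 1 + 1 + 1 + 1 + 1 + 1 + 1 + 4 + 4 + 4 + 4 + 4 + 4 + 4 + 4 + 4 + 4 + 4 + 4 + 4 + 4 + 4 + 4 + 4 + 4 + 4 + 4 = 90. (For the product with Z/5Z: each of the 5 1-dim characters of Z/5Z tensors with each irrep of D_9, giving 5 copies of each D_9-dimension.)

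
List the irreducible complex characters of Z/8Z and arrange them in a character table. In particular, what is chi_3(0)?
Character table of Z/8Z (irreps indexed chi_0,...,chi_7 with chi_k(m) = zeta_8^(k*m), zeta_8 = exp(2*pi*i/8)):
  irrep \ class  {0} (size 1)  {1} (size 1)    {2} (size 1)  {3} (size 1)    {4} (size 1)  {5} (size 1)    {6} (size 1)  {7} (size 1)  
  chi_0          1             1               1             1               1             1               1             1             
  chi_1          1             exp(I*pi/4)     I             exp(3*I*pi/4)   -1            exp(-3*I*pi/4)  -I            exp(-I*pi/4)  
  chi_2          1             I               -1            -I              1             I               -1            -I            
  chi_3          1             exp(3*I*pi/4)   -I            exp(I*pi/4)     -1            exp(-I*pi/4)    I             exp(-3*I*pi/4)
  chi_4          1             -1              1             -1              1             -1              1             -1            
  chi_5          1             exp(-3*I*pi/4)  I             exp(-I*pi/4)    -1            exp(I*pi/4)     -I            exp(3*I*pi/4) 
  chi_6          1             -I              -1            I               1             -I              -1            I             
  chi_7          1             exp(-I*pi/4)    -I            exp(-3*I*pi/4)  -1            exp(3*I*pi/4)   I             exp(I*pi/4)   

Spot check: chi_3(0) = zeta_8^(3*0) = zeta_8^0 = 1.

Z/8Z is abelian, so all 8 irreducible complex representations are 1-dimensional. They are given by chi_k(m) = zeta_8^(k*m) for k = 0,...,7. Row orthogonality: sum_m chi_k(m) conj(chi_l(m)) = 8 * [k = l].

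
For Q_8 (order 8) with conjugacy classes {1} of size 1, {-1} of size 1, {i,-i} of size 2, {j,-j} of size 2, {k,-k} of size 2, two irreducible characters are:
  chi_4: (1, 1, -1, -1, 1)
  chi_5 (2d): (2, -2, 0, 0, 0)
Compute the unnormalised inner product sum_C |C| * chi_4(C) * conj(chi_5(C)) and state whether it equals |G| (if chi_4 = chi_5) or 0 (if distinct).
Sum = 0; so <chi_4, chi_5> = 0 (distinct irreducibles are orthogonal).

Explanation: Compute term by term over conjugacy classes (|C| * chi_4(C) * conj(chi_5(C))):
  1*(1)*conj(2) + 1*(1)*conj(-2) + 2*(-1)*conj(0) + 2*(-1)*conj(0) + 2*(1)*conj(0)
  = (2) + (-2) + (0) + (0) + (0)
  = 0.
Dividing by |G| = 8 gives 0/8 = 0, matching the row-orthogonality relation <chi_4, chi_5> = [chi_4 = chi_5].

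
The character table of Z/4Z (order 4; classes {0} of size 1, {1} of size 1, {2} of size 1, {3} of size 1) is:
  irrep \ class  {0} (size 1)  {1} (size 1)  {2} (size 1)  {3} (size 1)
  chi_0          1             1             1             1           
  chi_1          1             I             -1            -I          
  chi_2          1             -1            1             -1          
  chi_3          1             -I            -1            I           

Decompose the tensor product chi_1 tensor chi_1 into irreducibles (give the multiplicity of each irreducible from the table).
chi_1 tensor chi_1 = chi_2 (all other irreducibles have multiplicity 0).

Explanation: The character of a tensor product is the pointwise product (chi_1 * chi_1)(C) = chi_1(C) * chi_1(C):
  {0}: (1)*(1), {1}: (I)*(I), {2}: (-1)*(-1), {3}: (-I)*(-I)
so (chi_1 * chi_1) takes values
  {0} -> 1, {1} -> -1, {2} -> 1, {3} -> -1.
Now take the inner product of this character with each irreducible chi from the table, <chi_1*chi_1, chi> = (1/4) sum_C |C| (chi_1*chi_1)(C) conj(chi(C)):
  <chi_1*chi_1, chi_0> = (1/4)[1*(1)*conj(1) + 1*(-1)*conj(1) + 1*(1)*conj(1) + 1*(-1)*conj(1)]
      = (1/4)[(1) + (-1) + (1) + (-1)] = 0/4 = 0
  <chi_1*chi_1, chi_1> = (1/4)[1*(1)*conj(1) + 1*(-1)*conj(I) + 1*(1)*conj(-1) + 1*(-1)*conj(-I)]
      = (1/4)[(1) + (I) + (-1) + (-I)] = 0/4 = 0
  <chi_1*chi_1, chi_2> = (1/4)[1*(1)*conj(1) + 1*(-1)*conj(-1) + 1*(1)*conj(1) + 1*(-1)*conj(-1)]
      = (1/4)[(1) + (1) + (1) + (1)] = 4/4 = 1
  <chi_1*chi_1, chi_3> = (1/4)[1*(1)*conj(1) + 1*(-1)*conj(-I) + 1*(1)*conj(-1) + 1*(-1)*conj(I)]
      = (1/4)[(1) + (-I) + (-1) + (I)] = 0/4 = 0
(Exp terms are combined using exp(i*s)*conj(exp(i*t)) = exp(i*(s-t)), and sums of them are collapsed using the identity that for every m > 1 the m distinct m-th roots of unity sum to 0, e.g. 1 + exp(2*I*pi/3) + exp(-2*I*pi/3) = 0.)
Hence the multiplicities are chi_2: 1. Dimension check: dim(chi_1)*dim(chi_1) = 1*1 = 1 and sum (mult * dim) = 1*1 = 1.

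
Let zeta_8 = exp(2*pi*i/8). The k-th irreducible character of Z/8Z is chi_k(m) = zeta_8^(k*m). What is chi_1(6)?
chi_1(6) = zeta_8^6 = -I

Solution. chi_1(6) = zeta_8^(1*6) = zeta_8^6. Since zeta_8^8 = 1, this equals zeta_8^6 = exp(2*pi*i*6/8) = -I.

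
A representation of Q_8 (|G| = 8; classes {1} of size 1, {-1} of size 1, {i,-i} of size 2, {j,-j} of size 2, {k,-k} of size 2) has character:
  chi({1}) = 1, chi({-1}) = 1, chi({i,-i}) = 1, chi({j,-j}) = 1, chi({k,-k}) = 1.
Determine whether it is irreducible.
Irreducible: <chi, chi> = 1.

Argument: <chi, chi> = (1/|G|) sum_C |C| * |chi(C)|^2 = (1/8)[1*|1|^2 + 1*|1|^2 + 2*|1|^2 + 2*|1|^2 + 2*|1|^2]
  = (1/8)[(1) + (1) + (2) + (2) + (2)] = 8/8 = 1.
A character is irreducible iff <chi, chi> = 1, so this representation is irreducible.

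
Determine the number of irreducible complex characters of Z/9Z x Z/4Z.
36

Justification: The number of irreducible complex representations of a finite group equals its number of conjugacy classes. Z/9Z x Z/4Z is abelian of order 36, so every element is its own conjugacy class: 36 classes, so Z/9Z x Z/4Z (order 36) has exactly 36 irreducible complex representations.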